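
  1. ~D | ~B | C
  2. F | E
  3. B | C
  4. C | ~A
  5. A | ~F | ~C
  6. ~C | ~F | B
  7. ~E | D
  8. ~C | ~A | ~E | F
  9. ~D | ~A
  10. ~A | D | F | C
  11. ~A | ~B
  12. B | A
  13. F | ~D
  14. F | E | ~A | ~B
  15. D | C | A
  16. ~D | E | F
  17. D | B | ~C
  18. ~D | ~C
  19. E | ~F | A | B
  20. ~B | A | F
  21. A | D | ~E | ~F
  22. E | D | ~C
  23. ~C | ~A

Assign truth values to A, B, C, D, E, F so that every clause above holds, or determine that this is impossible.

UNSATISFIABLE

Case F = 1:
Case B = 1:
The clause (~A) is unit, so A = 0.
The clause (~C) is unit, so C = 0.
The clause (~D) is unit, so D = 0.
Now (D) is unsatisfied and unit — conflict.
Undo B and try B = 0.
The clause (C) is unit, so C = 1.
Now (~C) is unsatisfied and unit — conflict.
Either choice for B ends in contradiction.
Undo F and try F = 0.
The clause (E) is unit, so E = 1.
The clause (D) is unit, so D = 1.
Now (~D) is unsatisfied and unit — conflict.
Either choice for F ends in contradiction.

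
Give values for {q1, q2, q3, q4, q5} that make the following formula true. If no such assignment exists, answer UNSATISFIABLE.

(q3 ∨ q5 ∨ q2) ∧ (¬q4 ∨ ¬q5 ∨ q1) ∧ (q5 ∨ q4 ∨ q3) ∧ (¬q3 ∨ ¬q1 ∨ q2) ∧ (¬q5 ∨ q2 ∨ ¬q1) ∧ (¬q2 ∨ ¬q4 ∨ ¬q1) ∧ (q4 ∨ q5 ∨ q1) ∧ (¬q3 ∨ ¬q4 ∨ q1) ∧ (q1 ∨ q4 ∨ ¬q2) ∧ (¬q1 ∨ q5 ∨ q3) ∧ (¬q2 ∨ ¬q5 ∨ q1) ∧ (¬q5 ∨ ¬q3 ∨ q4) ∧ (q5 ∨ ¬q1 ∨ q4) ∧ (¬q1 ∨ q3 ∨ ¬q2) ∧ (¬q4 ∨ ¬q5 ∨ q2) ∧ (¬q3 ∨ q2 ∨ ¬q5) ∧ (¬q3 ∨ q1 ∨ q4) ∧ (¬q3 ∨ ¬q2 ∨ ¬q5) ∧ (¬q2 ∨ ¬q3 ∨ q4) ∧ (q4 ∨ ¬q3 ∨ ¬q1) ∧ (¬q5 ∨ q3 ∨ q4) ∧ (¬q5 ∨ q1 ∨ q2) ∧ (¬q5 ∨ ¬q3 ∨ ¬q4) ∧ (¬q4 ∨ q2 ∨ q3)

q1 ↦ False; q2 ↦ True; q3 ↦ False; q4 ↦ True; q5 ↦ False

Try q3 = False.
Try q5 = False.
(q2) alone gives q2 = True.
(q4) alone gives q4 = True.
(¬q1) alone gives q1 = False.
Every clause now holds.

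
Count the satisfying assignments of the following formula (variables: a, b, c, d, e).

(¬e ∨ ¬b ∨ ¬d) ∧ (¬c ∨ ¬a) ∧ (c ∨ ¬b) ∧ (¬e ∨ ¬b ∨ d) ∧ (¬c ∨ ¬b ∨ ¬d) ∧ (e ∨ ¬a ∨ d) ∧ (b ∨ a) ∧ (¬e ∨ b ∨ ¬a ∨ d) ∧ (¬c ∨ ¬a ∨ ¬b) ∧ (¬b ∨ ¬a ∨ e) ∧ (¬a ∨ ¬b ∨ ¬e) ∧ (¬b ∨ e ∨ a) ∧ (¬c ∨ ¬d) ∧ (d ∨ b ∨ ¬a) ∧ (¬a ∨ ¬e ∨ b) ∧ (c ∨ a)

1

There are 2^5 = 32 truth assignments over (a, b, c, d, e).
Split on b. With b = True, the clauses containing b are satisfied and ¬b drops from the rest; 0 of the 2^4 = 16 assignments to the other variables satisfy what remains.
With b = False, by the same count on the reduced clause set, 1 assignment works.
(One model: a=T, b=F, c=F, d=T, e=F.)
Total: 0 + 1 = 1.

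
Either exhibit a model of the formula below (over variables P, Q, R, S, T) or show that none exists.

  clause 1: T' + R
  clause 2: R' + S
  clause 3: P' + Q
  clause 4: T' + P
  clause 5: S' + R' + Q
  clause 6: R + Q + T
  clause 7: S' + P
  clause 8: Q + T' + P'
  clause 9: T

P=1, Q=1, R=1, S=1, T=1

The clause (T) is unit, so T = 1.
The clause (R) is unit, so R = 1.
The clause (S) is unit, so S = 1.
The clause (P) is unit, so P = 1.
The clause (Q) is unit, so Q = 1.
All clauses are satisfied.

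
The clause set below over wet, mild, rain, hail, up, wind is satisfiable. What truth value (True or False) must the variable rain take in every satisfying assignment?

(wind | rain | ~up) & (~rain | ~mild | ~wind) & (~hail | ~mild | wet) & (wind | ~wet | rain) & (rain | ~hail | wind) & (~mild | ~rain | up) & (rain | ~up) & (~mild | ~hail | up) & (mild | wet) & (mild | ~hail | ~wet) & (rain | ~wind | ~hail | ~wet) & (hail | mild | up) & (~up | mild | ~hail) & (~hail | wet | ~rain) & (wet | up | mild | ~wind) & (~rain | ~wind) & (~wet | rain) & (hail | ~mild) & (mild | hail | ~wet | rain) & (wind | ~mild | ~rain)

True

Suppose rain = 0.
The clause (~up) is unit, so up = 0.
The clause (~wet) is unit, so wet = 0.
The clause (mild) is unit, so mild = 1.
The clause (~hail) is unit, so hail = 0.
Now (hail) is unsatisfied and unit — conflict.
So every satisfying assignment has rain = True.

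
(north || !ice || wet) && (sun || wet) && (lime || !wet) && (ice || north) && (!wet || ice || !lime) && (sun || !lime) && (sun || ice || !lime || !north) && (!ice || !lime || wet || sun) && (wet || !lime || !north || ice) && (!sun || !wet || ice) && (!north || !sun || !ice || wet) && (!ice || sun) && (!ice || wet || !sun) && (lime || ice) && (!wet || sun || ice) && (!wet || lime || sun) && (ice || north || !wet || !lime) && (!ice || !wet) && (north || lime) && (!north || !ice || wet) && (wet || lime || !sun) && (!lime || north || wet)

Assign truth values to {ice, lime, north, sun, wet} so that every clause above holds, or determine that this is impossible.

Case sun = true:
Case lime = true:
Case ice = true:
(wet) alone gives wet = true.
That conflicts with the unit clause (!wet).
Backtrack on ice: now try ice = false.
(north) alone gives north = true.
(!wet) alone gives wet = false.
That conflicts with the unit clause (wet).
Neither ice = true nor ice = false works.
Backtrack on lime: now try lime = false.
(!wet) alone gives wet = false.
That conflicts with the unit clause (wet).
Neither lime = true nor lime = false works.
Backtrack on sun: now try sun = false.
(wet) alone gives wet = true.
(lime) alone gives lime = true.
That conflicts with the unit clause (!lime).
Neither sun = true nor sun = false works.

UNSATISFIABLE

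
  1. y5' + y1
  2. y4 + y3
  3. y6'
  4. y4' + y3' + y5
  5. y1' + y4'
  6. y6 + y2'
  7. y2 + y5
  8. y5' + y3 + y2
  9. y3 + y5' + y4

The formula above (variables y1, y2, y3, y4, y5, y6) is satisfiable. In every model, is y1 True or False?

Suppose y1 = 0.
From the singleton clause (y5'), y5 = 0.
From the singleton clause (y6'), y6 = 0.
From the singleton clause (y2'), y2 = 0.
Now (y2) is unsatisfied and unit — conflict.
So every satisfying assignment has y1 = True.

True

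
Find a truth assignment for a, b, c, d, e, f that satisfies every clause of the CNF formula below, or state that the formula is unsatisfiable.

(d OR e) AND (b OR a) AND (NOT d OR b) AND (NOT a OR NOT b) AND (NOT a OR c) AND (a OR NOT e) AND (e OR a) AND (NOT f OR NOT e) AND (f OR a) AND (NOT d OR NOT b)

a ↦ true,  b ↦ false,  c ↦ true,  d ↦ false,  e ↦ true,  f ↦ false

Suppose d = false.
From the singleton clause (e), e = true.
From the singleton clause (a), a = true.
From the singleton clause (NOT b), b = false.
From the singleton clause (c), c = true.
From the singleton clause (NOT f), f = false.
All clauses are satisfied.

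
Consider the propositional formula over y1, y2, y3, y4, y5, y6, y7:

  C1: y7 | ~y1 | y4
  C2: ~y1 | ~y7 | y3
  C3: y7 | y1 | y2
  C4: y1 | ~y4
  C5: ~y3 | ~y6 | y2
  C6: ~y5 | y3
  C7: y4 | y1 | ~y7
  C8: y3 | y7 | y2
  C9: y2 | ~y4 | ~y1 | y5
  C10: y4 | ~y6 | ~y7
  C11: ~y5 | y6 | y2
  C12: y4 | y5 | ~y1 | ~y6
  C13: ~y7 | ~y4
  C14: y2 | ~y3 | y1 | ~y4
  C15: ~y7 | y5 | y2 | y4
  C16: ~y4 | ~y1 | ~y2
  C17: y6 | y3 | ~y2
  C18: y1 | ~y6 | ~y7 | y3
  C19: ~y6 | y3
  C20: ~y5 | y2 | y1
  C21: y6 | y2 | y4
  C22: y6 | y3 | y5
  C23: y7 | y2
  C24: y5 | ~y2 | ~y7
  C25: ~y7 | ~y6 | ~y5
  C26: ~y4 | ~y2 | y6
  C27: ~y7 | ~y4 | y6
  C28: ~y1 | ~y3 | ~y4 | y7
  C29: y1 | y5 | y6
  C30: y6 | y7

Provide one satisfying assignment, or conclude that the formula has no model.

y1 ↦ 0; y2 ↦ 1; y3 ↦ 1; y4 ↦ 0; y5 ↦ 1; y6 ↦ 1; y7 ↦ 0

Try y1 = 0.
The clause (~y4) is unit, so y4 = 0.
The clause (~y7) is unit, so y7 = 0.
The clause (y2) is unit, so y2 = 1.
The clause (y6) is unit, so y6 = 1.
The clause (y3) is unit, so y3 = 1.
All clauses hold; y5 can take either value.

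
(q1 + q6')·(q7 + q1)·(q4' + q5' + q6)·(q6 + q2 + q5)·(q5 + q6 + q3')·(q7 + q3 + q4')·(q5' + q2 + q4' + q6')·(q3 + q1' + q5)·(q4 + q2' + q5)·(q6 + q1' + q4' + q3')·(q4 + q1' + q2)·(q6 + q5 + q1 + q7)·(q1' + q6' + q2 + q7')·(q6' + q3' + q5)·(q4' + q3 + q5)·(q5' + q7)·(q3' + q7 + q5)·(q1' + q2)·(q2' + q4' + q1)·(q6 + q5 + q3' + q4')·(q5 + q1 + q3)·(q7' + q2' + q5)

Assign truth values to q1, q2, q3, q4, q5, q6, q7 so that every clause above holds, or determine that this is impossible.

Suppose q1 = 1.
The clause (q2) is unit, so q2 = 1.
Suppose q3 = 1.
Suppose q5 = 1.
The clause (q7) is unit, so q7 = 1.
Suppose q4 = 0.
All clauses hold; q6 can take either value.

q1 ↦ 1,  q2 ↦ 1,  q3 ↦ 1,  q4 ↦ 0,  q5 ↦ 1,  q6 ↦ 1,  q7 ↦ 1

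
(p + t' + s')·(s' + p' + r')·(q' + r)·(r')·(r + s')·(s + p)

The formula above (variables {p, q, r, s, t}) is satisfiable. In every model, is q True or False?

Suppose q = 1.
The clause (r) is unit, so r = 1.
That conflicts with the unit clause (r').
So every satisfying assignment has q = False.

False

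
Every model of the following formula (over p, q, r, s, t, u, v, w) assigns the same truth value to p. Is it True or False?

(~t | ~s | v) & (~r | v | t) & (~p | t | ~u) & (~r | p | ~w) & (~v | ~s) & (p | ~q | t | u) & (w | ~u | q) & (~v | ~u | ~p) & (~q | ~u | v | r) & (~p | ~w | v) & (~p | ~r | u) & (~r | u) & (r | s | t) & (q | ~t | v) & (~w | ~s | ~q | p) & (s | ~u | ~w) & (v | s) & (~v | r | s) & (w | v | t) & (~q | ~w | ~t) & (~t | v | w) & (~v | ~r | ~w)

False

Suppose p = 1.
Suppose t = 1.
Suppose s = 0.
The clause (v) is unit, so v = 1.
The clause (~u) is unit, so u = 0.
The clause (~r) is unit, so r = 0.
That conflicts with the unit clause (r).
Undo s and try s = 1.
The clause (v) is unit, so v = 1.
That conflicts with the unit clause (~v).
Both values of s lead to a conflict.
Undo t and try t = 0.
The clause (~u) is unit, so u = 0.
The clause (~r) is unit, so r = 0.
The clause (s) is unit, so s = 1.
The clause (~v) is unit, so v = 0.
The clause (~w) is unit, so w = 0.
That conflicts with the unit clause (w).
Both values of t lead to a conflict.
So every satisfying assignment has p = False.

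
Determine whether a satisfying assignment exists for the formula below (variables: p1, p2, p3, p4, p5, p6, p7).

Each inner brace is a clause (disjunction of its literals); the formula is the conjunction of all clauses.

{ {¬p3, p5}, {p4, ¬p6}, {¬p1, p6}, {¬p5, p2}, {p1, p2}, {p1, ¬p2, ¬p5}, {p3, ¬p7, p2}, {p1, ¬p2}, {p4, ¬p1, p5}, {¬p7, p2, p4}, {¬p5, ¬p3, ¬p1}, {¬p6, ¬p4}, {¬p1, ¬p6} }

No

Suppose p3 = False.
Suppose p4 = True.
The clause (¬p6) is unit, so p6 = False.
The clause (¬p1) is unit, so p1 = False.
The clause (p2) is unit, so p2 = True.
But (¬p2) is also a unit clause — contradiction.
Undo p4 and try p4 = False.
The clause (¬p6) is unit, so p6 = False.
The clause (¬p1) is unit, so p1 = False.
The clause (p2) is unit, so p2 = True.
But (¬p2) is also a unit clause — contradiction.
Neither p4 = True nor p4 = False works.
Undo p3 and try p3 = True.
The clause (p5) is unit, so p5 = True.
The clause (p2) is unit, so p2 = True.
The clause (p1) is unit, so p1 = True.
But (¬p1) is also a unit clause — contradiction.
Neither p3 = True nor p3 = False works.
No assignment satisfies every clause.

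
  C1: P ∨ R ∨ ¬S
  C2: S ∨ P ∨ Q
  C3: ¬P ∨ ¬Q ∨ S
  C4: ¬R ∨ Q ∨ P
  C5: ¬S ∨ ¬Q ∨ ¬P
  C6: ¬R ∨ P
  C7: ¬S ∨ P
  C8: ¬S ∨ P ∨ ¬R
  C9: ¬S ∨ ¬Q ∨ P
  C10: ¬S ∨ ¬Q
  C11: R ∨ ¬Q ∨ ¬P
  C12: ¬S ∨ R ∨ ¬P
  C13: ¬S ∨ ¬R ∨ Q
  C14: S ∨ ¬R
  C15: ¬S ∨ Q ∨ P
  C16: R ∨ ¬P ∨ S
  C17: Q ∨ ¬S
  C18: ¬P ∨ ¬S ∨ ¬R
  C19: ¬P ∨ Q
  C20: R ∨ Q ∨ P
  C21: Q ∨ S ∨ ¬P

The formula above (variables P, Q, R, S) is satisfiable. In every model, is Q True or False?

Suppose Q = False.
From the singleton clause (¬S), S = False.
From the singleton clause (P), P = True.
But (¬P) is also a unit clause — contradiction.
So every satisfying assignment has Q = True.

True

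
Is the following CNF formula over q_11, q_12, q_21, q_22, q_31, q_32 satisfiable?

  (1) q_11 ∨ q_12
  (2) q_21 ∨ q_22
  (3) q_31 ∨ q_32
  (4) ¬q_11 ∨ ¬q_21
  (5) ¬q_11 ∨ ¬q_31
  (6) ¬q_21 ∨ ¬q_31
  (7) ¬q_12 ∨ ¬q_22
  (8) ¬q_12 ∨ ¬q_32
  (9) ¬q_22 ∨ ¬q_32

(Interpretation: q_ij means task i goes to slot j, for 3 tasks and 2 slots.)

Case q_11 = True:
Unit clause (¬q_21) forces q_21 = False.
Unit clause (q_22) forces q_22 = True.
Unit clause (¬q_31) forces q_31 = False.
Unit clause (q_32) forces q_32 = True.
But (¬q_32) is also a unit clause — contradiction.
That branch fails; take q_11 = False instead.
Unit clause (q_12) forces q_12 = True.
Unit clause (¬q_22) forces q_22 = False.
Unit clause (q_21) forces q_21 = True.
Unit clause (¬q_31) forces q_31 = False.
Unit clause (q_32) forces q_32 = True.
But (¬q_32) is also a unit clause — contradiction.
Neither q_11 = True nor q_11 = False works.
No assignment satisfies every clause.

Unsatisfiable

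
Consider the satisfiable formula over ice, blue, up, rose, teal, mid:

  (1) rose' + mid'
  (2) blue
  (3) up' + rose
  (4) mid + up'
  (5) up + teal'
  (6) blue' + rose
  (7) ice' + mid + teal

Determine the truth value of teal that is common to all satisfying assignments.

Suppose teal = 1.
Unit clause (blue) forces blue = 1.
Unit clause (up) forces up = 1.
Unit clause (rose) forces rose = 1.
Unit clause (mid') forces mid = 0.
That conflicts with the unit clause (mid).
So every satisfying assignment has teal = False.

False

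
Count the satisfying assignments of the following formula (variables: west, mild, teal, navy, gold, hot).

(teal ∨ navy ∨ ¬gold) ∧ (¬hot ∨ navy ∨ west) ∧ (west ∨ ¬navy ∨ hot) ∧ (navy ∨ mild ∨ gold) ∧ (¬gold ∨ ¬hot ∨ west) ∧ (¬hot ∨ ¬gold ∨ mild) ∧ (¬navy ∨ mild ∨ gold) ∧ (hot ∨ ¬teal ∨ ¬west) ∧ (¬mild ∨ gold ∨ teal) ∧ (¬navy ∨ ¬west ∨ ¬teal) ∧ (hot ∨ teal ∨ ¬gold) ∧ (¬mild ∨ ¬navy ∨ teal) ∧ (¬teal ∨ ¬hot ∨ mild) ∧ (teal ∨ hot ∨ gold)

6

There are 2^6 = 64 truth assignments over (west, mild, teal, navy, gold, hot).
Split on mild. With mild = True, the clauses containing mild are satisfied and ¬mild drops from the rest; 5 of the 2^5 = 32 assignments to the other variables satisfy what remains.
With mild = False, by the same count on the reduced clause set, 1 assignment works.
(One model: west=F, mild=F, teal=T, navy=F, gold=T, hot=F.)
Total: 5 + 1 = 6.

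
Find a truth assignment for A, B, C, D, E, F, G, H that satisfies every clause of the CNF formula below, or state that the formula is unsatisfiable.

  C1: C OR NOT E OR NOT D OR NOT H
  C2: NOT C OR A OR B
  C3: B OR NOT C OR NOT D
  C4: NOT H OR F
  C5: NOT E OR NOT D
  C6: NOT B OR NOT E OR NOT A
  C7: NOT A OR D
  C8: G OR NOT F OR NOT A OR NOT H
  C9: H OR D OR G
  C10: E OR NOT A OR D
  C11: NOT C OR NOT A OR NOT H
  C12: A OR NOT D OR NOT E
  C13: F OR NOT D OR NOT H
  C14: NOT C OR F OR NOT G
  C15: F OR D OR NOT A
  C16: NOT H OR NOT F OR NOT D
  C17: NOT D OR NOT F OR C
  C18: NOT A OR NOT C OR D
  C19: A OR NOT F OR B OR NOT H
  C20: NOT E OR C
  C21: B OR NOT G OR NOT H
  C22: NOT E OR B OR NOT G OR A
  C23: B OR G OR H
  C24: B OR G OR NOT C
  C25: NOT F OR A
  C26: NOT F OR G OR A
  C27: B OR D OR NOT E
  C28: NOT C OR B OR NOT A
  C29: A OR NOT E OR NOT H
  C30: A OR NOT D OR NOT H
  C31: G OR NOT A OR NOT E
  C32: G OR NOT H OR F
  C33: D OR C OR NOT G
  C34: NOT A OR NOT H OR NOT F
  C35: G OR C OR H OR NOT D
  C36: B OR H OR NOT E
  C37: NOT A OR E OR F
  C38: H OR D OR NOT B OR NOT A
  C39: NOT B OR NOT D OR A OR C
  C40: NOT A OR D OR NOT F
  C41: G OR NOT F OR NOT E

A=false,  B=false,  C=false,  D=true,  E=false,  F=false,  G=true,  H=false

Case H = false:
Case E = false:
Case A = false:
(NOT F) alone gives F = false.
Case C = false:
Case D = true:
(G) alone gives G = true.
(NOT B) alone gives B = false.
Every clause now holds.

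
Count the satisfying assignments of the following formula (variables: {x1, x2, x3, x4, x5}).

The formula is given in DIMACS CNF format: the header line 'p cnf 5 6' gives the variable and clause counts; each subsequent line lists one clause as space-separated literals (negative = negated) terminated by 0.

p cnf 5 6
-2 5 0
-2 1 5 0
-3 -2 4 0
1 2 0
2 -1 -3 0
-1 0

There are 2^5 = 32 truth assignments over (x1, x2, x3, x4, x5).
Split on x3. With x3 = True, the clauses containing x3 are satisfied and ¬x3 drops from the rest; 1 of the 2^4 = 16 assignments to the other variables satisfy what remains.
With x3 = False, by the same count on the reduced clause set, 2 assignments work.
(One model: x1=F, x2=T, x3=F, x4=F, x5=T.)
Total: 1 + 2 = 3.

3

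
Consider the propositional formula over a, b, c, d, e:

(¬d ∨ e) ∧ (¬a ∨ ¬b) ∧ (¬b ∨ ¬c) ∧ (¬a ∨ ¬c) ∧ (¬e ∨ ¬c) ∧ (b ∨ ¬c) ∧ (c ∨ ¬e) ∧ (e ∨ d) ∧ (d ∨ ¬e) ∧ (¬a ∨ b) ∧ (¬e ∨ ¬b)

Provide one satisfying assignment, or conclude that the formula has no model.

Case d = False:
(e) alone gives e = True.
But (¬e) is also a unit clause — contradiction.
So d must be the other value — set d = True.
(e) alone gives e = True.
(¬c) alone gives c = False.
But (c) is also a unit clause — contradiction.
Both values of d lead to a conflict.

UNSATISFIABLE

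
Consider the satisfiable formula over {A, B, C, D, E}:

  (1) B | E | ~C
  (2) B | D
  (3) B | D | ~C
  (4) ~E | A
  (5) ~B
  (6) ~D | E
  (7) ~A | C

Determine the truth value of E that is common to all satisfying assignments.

Suppose E = 0.
The clause (~B) is unit, so B = 0.
The clause (~C) is unit, so C = 0.
The clause (D) is unit, so D = 1.
Now (~D) is unsatisfied and unit — conflict.
So every satisfying assignment has E = True.

True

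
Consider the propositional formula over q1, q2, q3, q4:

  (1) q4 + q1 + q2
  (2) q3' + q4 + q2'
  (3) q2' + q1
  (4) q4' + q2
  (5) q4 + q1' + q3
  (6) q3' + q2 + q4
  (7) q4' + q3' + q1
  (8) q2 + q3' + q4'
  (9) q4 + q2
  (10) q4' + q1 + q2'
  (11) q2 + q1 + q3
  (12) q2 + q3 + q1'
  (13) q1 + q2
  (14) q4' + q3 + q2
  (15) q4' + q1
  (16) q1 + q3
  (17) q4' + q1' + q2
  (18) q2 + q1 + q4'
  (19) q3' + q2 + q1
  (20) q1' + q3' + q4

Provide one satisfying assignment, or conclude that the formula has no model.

q1 ↦ 1; q2 ↦ 1; q3 ↦ 1; q4 ↦ 1

Branch on q2: set q2 = 1.
From the singleton clause (q1), q1 = 1.
Branch on q3: set q3 = 1.
From the singleton clause (q4), q4 = 1.
This assignment satisfies each clause.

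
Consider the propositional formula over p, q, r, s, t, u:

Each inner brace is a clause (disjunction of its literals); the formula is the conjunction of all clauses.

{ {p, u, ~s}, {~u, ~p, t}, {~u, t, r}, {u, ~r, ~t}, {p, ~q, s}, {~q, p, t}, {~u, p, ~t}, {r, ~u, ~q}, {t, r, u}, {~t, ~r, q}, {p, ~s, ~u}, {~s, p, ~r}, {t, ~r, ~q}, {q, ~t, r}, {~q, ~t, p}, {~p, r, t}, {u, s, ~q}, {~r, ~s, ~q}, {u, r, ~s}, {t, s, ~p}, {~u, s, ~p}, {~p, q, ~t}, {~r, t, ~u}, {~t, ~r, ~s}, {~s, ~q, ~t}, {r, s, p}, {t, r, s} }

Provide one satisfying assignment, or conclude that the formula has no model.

p ↦ 1, q ↦ 0, r ↦ 1, s ↦ 1, t ↦ 0, u ↦ 0

Case p = 1:
Case u = 0:
Case r = 1:
Unit clause (~t) forces t = 0.
Unit clause (~q) forces q = 0.
Unit clause (s) forces s = 1.
All clauses are satisfied.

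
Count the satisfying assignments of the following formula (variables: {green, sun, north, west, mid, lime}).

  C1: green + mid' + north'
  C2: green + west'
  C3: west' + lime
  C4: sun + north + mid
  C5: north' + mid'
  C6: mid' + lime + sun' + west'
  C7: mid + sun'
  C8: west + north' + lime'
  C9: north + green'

7

There are 2^6 = 64 truth assignments over (green, sun, north, west, mid, lime).
Split on green. With green = 1, the clauses containing green are satisfied and green' drops from the rest; 2 of the 2^5 = 32 assignments to the other variables satisfy what remains.
With green = 0, by the same count on the reduced clause set, 5 assignments work.
Total: 2 + 5 = 7.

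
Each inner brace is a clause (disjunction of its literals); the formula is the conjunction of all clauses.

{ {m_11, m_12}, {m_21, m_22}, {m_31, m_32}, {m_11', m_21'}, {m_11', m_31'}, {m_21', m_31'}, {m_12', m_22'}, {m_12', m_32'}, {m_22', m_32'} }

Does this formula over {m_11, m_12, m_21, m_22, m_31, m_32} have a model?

No, unsatisfiable

Branch on m_11: set m_11 = 1.
The clause (m_21') is unit, so m_21 = 0.
The clause (m_22) is unit, so m_22 = 1.
The clause (m_31') is unit, so m_31 = 0.
The clause (m_32) is unit, so m_32 = 1.
Now (m_32') is unsatisfied and unit — conflict.
So m_11 must be the other value — set m_11 = 0.
The clause (m_12) is unit, so m_12 = 1.
The clause (m_22') is unit, so m_22 = 0.
The clause (m_21) is unit, so m_21 = 1.
The clause (m_31') is unit, so m_31 = 0.
The clause (m_32) is unit, so m_32 = 1.
Now (m_32') is unsatisfied and unit — conflict.
Both values of m_11 lead to a conflict.
No assignment satisfies every clause.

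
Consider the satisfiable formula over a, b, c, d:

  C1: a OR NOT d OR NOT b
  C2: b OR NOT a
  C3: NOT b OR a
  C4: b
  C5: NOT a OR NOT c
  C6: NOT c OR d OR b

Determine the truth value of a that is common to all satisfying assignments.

True

Suppose a = false.
From the singleton clause (NOT b), b = false.
Now (b) is unsatisfied and unit — conflict.
So every satisfying assignment has a = True.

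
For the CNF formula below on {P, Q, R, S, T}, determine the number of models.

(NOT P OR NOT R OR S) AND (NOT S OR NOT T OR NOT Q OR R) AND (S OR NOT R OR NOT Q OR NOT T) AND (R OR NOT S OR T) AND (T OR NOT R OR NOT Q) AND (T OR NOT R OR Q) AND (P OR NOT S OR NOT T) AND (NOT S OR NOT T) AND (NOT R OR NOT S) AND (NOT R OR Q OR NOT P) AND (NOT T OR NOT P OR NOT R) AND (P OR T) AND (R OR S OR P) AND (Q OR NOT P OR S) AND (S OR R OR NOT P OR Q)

3

There are 2^5 = 32 truth assignments over (P, Q, R, S, T).
Split on P. With P = true, the clauses containing P are satisfied and NOT P drops from the rest; 2 of the 2^4 = 16 assignments to the other variables satisfy what remains.
With P = false, by the same count on the reduced clause set, 1 assignment works.
Total: 2 + 1 = 3.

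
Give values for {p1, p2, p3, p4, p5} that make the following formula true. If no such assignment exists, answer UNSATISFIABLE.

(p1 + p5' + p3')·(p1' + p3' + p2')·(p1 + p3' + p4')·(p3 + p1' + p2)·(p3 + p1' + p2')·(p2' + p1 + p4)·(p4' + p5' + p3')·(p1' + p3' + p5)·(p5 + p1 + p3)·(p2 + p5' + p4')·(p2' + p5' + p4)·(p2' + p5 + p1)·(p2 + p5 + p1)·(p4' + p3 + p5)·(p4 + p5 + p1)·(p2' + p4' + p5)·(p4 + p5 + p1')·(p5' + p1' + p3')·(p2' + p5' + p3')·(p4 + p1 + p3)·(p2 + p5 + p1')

p1: 0, p2: 1, p3: 0, p4: 1, p5: 1

Case p1 = 0:
Case p5 = 1:
(p3') alone gives p3 = 0.
(p4) alone gives p4 = 1.
(p2) alone gives p2 = 1.
This assignment satisfies each clause.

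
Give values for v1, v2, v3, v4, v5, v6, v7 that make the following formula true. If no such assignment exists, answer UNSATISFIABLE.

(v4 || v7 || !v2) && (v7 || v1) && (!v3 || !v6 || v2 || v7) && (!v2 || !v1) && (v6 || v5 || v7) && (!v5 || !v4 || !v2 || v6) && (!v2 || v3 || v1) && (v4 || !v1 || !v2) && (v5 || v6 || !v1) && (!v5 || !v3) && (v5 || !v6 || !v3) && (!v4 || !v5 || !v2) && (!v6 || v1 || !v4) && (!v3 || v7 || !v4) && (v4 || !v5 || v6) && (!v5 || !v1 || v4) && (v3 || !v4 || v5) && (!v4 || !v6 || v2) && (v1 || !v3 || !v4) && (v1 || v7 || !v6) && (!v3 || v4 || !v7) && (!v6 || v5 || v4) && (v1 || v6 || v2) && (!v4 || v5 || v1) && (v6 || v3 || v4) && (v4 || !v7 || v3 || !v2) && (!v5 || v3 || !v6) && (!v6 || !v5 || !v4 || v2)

v1=true,  v2=false,  v3=false,  v4=true,  v5=true,  v6=false,  v7=true

Try v7 = true.
Try v2 = false.
Try v5 = true.
(!v3) alone gives v3 = false.
(!v6) alone gives v6 = false.
(v4) alone gives v4 = true.
(v1) alone gives v1 = true.
All clauses are satisfied.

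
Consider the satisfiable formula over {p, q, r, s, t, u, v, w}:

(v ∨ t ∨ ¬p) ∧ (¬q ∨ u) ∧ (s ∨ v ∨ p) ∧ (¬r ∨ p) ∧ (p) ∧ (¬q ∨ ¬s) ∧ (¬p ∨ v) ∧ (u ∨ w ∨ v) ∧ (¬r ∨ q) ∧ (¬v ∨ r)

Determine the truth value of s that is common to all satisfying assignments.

False

Suppose s = True.
Unit clause (p) forces p = True.
Unit clause (¬q) forces q = False.
Unit clause (v) forces v = True.
Unit clause (¬r) forces r = False.
That conflicts with the unit clause (r).
So every satisfying assignment has s = False.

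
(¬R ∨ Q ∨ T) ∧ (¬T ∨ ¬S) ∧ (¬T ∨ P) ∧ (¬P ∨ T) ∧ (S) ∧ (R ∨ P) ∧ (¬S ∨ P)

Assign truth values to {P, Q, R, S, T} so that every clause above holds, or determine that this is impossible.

Unit clause (S) forces S = True.
Unit clause (¬T) forces T = False.
Unit clause (¬P) forces P = False.
That conflicts with the unit clause (P).

UNSATISFIABLE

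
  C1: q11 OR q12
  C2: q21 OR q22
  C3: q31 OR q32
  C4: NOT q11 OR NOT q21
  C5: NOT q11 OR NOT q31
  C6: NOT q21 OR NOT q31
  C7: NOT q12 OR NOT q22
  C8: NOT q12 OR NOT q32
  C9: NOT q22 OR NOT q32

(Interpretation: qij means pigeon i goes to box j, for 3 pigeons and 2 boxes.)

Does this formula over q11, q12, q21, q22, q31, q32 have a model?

Case q11 = true:
The clause (NOT q21) is unit, so q21 = false.
The clause (q22) is unit, so q22 = true.
The clause (NOT q31) is unit, so q31 = false.
The clause (q32) is unit, so q32 = true.
But (NOT q32) is also a unit clause — contradiction.
That branch fails; take q11 = false instead.
The clause (q12) is unit, so q12 = true.
The clause (NOT q22) is unit, so q22 = false.
The clause (q21) is unit, so q21 = true.
The clause (NOT q31) is unit, so q31 = false.
The clause (q32) is unit, so q32 = true.
But (NOT q32) is also a unit clause — contradiction.
Both values of q11 lead to a conflict.
No assignment satisfies every clause.

No, unsatisfiable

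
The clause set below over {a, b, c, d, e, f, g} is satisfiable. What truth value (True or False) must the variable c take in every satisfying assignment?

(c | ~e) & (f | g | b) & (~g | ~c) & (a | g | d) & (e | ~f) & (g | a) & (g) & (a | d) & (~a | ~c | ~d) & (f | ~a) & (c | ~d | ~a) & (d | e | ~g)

False

Suppose c = 1.
The clause (~g) is unit, so g = 0.
But (g) is also a unit clause — contradiction.
So every satisfying assignment has c = False.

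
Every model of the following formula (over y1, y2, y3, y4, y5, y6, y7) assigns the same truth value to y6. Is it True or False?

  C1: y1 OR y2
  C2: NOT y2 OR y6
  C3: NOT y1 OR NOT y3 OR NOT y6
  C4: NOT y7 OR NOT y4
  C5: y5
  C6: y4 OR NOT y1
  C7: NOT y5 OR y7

True

Suppose y6 = false.
(NOT y2) alone gives y2 = false.
(y1) alone gives y1 = true.
(y5) alone gives y5 = true.
(y4) alone gives y4 = true.
(NOT y7) alone gives y7 = false.
But (y7) is also a unit clause — contradiction.
So every satisfying assignment has y6 = True.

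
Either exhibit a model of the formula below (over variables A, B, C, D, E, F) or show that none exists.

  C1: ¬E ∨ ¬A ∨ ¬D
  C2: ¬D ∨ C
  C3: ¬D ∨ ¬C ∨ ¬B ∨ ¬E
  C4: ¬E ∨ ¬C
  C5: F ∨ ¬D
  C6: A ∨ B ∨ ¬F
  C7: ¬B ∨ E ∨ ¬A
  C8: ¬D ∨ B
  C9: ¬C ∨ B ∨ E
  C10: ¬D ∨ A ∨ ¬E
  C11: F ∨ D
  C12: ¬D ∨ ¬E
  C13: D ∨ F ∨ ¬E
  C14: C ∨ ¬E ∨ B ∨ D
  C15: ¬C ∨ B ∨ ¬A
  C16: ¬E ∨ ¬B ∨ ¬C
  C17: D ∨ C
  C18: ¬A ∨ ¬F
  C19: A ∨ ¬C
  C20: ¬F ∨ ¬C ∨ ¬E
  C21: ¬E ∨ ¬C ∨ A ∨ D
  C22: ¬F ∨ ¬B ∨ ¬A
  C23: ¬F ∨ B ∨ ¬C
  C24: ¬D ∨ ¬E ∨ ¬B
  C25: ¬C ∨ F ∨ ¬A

UNSATISFIABLE

Branch on D: set D = False.
(F) alone gives F = True.
(C) alone gives C = True.
(¬E) alone gives E = False.
(B) alone gives B = True.
(¬A) alone gives A = False.
That conflicts with the unit clause (A).
That branch fails; take D = True instead.
(C) alone gives C = True.
(¬E) alone gives E = False.
(F) alone gives F = True.
(B) alone gives B = True.
(¬A) alone gives A = False.
That conflicts with the unit clause (A).
Neither D = True nor D = False works.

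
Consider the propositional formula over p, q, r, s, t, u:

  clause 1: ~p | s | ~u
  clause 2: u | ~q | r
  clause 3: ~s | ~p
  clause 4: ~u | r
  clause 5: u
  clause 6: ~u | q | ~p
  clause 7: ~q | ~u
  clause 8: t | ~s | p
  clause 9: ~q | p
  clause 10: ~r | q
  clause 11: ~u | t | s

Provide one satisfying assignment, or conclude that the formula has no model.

UNSATISFIABLE

(u) alone gives u = 1.
(r) alone gives r = 1.
(~q) alone gives q = 0.
Now (q) is unsatisfied and unit — conflict.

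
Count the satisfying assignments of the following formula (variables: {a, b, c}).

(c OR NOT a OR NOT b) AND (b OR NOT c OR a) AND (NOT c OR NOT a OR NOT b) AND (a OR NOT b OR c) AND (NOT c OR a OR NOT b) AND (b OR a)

There are 2^3 = 8 truth assignments over (a, b, c).
Check each against the 6 clauses (columns in the order a, b, c):
  F F F  ✗ fails (b OR a)
  F F T  ✗ fails (b OR NOT c OR a)
  F T F  ✗ fails (a OR NOT b OR c)
  F T T  ✗ fails (NOT c OR a OR NOT b)
  T F F  ✓ satisfies all
  T F T  ✓ satisfies all
  T T F  ✗ fails (c OR NOT a OR NOT b)
  T T T  ✗ fails (NOT c OR NOT a OR NOT b)
2 of the 8 rows are models.

2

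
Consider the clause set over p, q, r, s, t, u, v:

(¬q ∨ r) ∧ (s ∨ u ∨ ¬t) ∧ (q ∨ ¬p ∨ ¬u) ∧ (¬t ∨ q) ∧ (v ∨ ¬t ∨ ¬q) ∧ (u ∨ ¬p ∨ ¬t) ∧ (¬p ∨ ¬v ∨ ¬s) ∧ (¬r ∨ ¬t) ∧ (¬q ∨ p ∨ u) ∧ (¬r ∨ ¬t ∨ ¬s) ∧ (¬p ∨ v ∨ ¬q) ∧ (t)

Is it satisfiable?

Unsatisfiable

The clause (t) is unit, so t = True.
The clause (q) is unit, so q = True.
The clause (r) is unit, so r = True.
Now (¬r) is unsatisfied and unit — conflict.
No assignment satisfies every clause.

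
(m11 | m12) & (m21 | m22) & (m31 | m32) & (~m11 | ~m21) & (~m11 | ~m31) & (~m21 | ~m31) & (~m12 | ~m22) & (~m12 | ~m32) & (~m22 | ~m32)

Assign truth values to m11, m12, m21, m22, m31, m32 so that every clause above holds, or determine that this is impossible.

Branch on m11: set m11 = 1.
The clause (~m21) is unit, so m21 = 0.
The clause (m22) is unit, so m22 = 1.
The clause (~m31) is unit, so m31 = 0.
The clause (m32) is unit, so m32 = 1.
That conflicts with the unit clause (~m32).
Backtrack on m11: now try m11 = 0.
The clause (m12) is unit, so m12 = 1.
The clause (~m22) is unit, so m22 = 0.
The clause (m21) is unit, so m21 = 1.
The clause (~m31) is unit, so m31 = 0.
The clause (m32) is unit, so m32 = 1.
That conflicts with the unit clause (~m32).
Either choice for m11 ends in contradiction.

UNSATISFIABLE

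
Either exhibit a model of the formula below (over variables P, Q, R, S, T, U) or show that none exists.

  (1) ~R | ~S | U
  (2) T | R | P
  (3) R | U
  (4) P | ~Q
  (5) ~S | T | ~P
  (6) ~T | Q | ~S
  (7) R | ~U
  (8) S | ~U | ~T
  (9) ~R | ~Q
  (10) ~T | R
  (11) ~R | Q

Try R = 1.
Unit clause (~Q) forces Q = 0.
Now (Q) is unsatisfied and unit — conflict.
Backtrack on R: now try R = 0.
Unit clause (U) forces U = 1.
Now (~U) is unsatisfied and unit — conflict.
Either choice for R ends in contradiction.

UNSATISFIABLE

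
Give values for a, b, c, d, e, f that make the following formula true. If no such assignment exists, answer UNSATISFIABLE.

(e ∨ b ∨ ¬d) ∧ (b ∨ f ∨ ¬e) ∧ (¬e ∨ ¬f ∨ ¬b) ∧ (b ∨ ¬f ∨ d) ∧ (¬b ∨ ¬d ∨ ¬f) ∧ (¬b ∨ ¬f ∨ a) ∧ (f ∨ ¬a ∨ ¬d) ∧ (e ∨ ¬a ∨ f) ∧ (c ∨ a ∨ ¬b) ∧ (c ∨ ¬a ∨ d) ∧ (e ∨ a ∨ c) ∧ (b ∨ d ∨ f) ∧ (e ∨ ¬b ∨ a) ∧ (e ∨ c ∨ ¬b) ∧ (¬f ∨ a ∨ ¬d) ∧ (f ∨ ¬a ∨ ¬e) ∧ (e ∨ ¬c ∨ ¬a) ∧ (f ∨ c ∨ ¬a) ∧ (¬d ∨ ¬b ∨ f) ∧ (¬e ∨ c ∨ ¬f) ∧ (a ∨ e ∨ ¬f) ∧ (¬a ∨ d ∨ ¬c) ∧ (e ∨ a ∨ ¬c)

Branch on e: set e = True.
Branch on b: set b = False.
Unit clause (f) forces f = True.
Unit clause (d) forces d = True.
Unit clause (a) forces a = True.
Unit clause (c) forces c = True.
Every clause now holds.

a=True; b=False; c=True; d=True; e=True; f=True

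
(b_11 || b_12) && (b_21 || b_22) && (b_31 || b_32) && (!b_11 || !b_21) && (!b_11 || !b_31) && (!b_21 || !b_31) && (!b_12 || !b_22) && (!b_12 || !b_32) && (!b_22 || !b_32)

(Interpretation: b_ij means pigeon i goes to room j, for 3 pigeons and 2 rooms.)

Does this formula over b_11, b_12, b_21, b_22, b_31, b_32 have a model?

No, unsatisfiable

Branch on b_11: set b_11 = true.
Unit clause (!b_21) forces b_21 = false.
Unit clause (b_22) forces b_22 = true.
Unit clause (!b_31) forces b_31 = false.
Unit clause (b_32) forces b_32 = true.
But (!b_32) is also a unit clause — contradiction.
That branch fails; take b_11 = false instead.
Unit clause (b_12) forces b_12 = true.
Unit clause (!b_22) forces b_22 = false.
Unit clause (b_21) forces b_21 = true.
Unit clause (!b_31) forces b_31 = false.
Unit clause (b_32) forces b_32 = true.
But (!b_32) is also a unit clause — contradiction.
Neither b_11 = true nor b_11 = false works.
No assignment satisfies every clause.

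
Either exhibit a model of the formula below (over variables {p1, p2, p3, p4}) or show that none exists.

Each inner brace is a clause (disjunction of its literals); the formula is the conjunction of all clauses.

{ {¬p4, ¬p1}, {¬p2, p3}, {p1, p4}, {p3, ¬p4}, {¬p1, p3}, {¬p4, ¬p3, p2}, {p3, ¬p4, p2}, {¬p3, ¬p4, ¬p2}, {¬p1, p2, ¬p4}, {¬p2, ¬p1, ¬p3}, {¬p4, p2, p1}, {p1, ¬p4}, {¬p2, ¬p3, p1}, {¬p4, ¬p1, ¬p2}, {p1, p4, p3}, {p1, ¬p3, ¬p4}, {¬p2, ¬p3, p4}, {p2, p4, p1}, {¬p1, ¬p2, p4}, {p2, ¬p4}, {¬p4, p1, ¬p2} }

Branch on p4: set p4 = False.
The clause (p1) is unit, so p1 = True.
The clause (p3) is unit, so p3 = True.
The clause (¬p2) is unit, so p2 = False.
This assignment satisfies each clause.

p1 ↦ True, p2 ↦ False, p3 ↦ True, p4 ↦ False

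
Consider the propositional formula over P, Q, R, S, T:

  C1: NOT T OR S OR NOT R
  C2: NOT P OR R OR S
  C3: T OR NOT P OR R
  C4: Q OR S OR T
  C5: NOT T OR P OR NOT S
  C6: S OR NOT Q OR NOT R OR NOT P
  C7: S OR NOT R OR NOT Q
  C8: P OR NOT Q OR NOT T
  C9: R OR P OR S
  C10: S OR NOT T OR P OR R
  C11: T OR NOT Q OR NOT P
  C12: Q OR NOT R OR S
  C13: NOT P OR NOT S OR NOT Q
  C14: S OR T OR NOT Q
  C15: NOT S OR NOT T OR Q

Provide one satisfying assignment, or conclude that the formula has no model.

Case T = false:
Case P = false:
Case Q = true:
The clause (S) is unit, so S = true.
All clauses hold; R can take either value.

P=false,  Q=true,  R=false,  S=true,  T=false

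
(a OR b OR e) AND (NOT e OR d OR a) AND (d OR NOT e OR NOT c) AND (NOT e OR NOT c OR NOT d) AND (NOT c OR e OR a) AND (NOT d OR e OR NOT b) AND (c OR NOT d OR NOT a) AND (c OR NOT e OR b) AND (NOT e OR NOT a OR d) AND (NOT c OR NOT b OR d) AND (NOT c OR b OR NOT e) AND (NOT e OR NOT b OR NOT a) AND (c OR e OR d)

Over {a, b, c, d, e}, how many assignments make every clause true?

3

There are 2^5 = 32 truth assignments over (a, b, c, d, e).
Split on e. With e = true, the clauses containing e are satisfied and NOT e drops from the rest; 1 of the 2^4 = 16 assignments to the other variables satisfy what remains.
With e = false, by the same count on the reduced clause set, 2 assignments work.
Total: 1 + 2 = 3.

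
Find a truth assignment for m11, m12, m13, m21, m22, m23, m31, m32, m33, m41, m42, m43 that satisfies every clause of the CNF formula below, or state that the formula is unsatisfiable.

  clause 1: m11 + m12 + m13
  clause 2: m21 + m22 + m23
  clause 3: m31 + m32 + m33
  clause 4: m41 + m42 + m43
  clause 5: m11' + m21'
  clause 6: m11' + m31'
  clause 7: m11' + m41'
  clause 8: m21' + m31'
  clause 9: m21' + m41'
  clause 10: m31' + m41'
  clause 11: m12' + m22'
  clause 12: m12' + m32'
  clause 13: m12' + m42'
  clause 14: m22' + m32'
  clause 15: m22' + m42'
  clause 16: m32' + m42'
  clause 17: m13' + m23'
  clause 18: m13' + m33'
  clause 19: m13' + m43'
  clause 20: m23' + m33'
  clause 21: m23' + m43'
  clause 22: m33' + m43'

Suppose m11 = 0.
Suppose m12 = 1.
From the singleton clause (m22'), m22 = 0.
From the singleton clause (m32'), m32 = 0.
From the singleton clause (m42'), m42 = 0.
Suppose m21 = 1.
From the singleton clause (m31'), m31 = 0.
From the singleton clause (m33), m33 = 1.
From the singleton clause (m41'), m41 = 0.
From the singleton clause (m43), m43 = 1.
But (m43') is also a unit clause — contradiction.
Undo m21 and try m21 = 0.
From the singleton clause (m23), m23 = 1.
From the singleton clause (m13'), m13 = 0.
From the singleton clause (m33'), m33 = 0.
From the singleton clause (m31), m31 = 1.
From the singleton clause (m41'), m41 = 0.
From the singleton clause (m43), m43 = 1.
But (m43') is also a unit clause — contradiction.
Both values of m21 lead to a conflict.
Undo m12 and try m12 = 0.
From the singleton clause (m13), m13 = 1.
From the singleton clause (m23'), m23 = 0.
From the singleton clause (m33'), m33 = 0.
From the singleton clause (m43'), m43 = 0.
Suppose m21 = 1.
From the singleton clause (m31'), m31 = 0.
From the singleton clause (m32), m32 = 1.
From the singleton clause (m41'), m41 = 0.
From the singleton clause (m42), m42 = 1.
But (m42') is also a unit clause — contradiction.
Undo m21 and try m21 = 0.
From the singleton clause (m22), m22 = 1.
From the singleton clause (m32'), m32 = 0.
From the singleton clause (m31), m31 = 1.
From the singleton clause (m41'), m41 = 0.
From the singleton clause (m42), m42 = 1.
But (m42') is also a unit clause — contradiction.
Both values of m21 lead to a conflict.
Both values of m12 lead to a conflict.
Undo m11 and try m11 = 1.
From the singleton clause (m21'), m21 = 0.
From the singleton clause (m31'), m31 = 0.
From the singleton clause (m41'), m41 = 0.
Suppose m22 = 1.
From the singleton clause (m12'), m12 = 0.
From the singleton clause (m32'), m32 = 0.
From the singleton clause (m33), m33 = 1.
From the singleton clause (m42'), m42 = 0.
From the singleton clause (m43), m43 = 1.
But (m43') is also a unit clause — contradiction.
Undo m22 and try m22 = 0.
From the singleton clause (m23), m23 = 1.
From the singleton clause (m13'), m13 = 0.
From the singleton clause (m33'), m33 = 0.
From the singleton clause (m32), m32 = 1.
From the singleton clause (m12'), m12 = 0.
From the singleton clause (m42'), m42 = 0.
From the singleton clause (m43), m43 = 1.
But (m43') is also a unit clause — contradiction.
Both values of m22 lead to a conflict.
Both values of m11 lead to a conflict.

UNSATISFIABLE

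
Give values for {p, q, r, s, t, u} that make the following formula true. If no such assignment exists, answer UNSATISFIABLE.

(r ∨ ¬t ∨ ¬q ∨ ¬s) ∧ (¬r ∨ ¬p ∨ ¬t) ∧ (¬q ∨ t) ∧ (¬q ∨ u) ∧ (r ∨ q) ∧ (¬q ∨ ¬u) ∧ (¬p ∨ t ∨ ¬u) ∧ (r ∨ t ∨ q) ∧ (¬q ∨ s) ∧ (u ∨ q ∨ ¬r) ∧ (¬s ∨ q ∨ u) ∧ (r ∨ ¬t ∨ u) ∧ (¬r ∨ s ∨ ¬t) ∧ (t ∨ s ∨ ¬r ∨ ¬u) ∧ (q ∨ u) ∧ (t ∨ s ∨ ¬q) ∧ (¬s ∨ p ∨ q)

UNSATISFIABLE

Suppose q = False.
From the singleton clause (r), r = True.
From the singleton clause (u), u = True.
Suppose p = False.
From the singleton clause (¬s), s = False.
From the singleton clause (¬t), t = False.
But (t) is also a unit clause — contradiction.
Backtrack on p: now try p = True.
From the singleton clause (¬t), t = False.
But (t) is also a unit clause — contradiction.
Neither p = True nor p = False works.
Backtrack on q: now try q = True.
From the singleton clause (t), t = True.
From the singleton clause (u), u = True.
But (¬u) is also a unit clause — contradiction.
Neither q = True nor q = False works.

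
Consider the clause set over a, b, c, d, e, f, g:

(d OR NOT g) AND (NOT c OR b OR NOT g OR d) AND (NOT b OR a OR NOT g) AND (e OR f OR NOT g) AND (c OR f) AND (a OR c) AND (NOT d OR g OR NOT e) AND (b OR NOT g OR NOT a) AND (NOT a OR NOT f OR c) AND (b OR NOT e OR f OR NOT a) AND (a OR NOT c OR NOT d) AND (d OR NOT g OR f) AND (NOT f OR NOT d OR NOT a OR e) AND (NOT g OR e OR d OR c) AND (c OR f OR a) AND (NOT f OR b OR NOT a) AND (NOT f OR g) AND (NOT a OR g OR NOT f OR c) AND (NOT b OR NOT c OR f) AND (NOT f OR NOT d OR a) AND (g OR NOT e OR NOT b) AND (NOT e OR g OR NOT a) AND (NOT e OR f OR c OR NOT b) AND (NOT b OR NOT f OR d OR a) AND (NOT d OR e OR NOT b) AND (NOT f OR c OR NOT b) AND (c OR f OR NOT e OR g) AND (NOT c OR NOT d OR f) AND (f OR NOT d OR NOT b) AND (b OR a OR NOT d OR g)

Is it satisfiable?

Suppose d = false.
From the singleton clause (NOT g), g = false.
From the singleton clause (NOT f), f = false.
From the singleton clause (c), c = true.
From the singleton clause (NOT b), b = false.
Suppose e = true.
From the singleton clause (NOT a), a = false.
This assignment satisfies each clause.
A satisfying assignment: a=false, b=false, c=true, d=false, e=true, f=false, g=false.

Yes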